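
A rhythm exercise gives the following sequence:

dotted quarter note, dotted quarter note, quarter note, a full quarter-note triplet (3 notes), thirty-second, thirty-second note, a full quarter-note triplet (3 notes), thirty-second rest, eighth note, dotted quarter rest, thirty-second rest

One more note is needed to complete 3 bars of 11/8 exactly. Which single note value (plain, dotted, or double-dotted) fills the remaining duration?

3 bars of 11/8 = 132 thirty-second notes.
Convert each value to thirty-second notes: dotted quarter note = 12; dotted quarter note = 12; quarter note = 8; a full quarter-note triplet (3 notes) (three triplet quarters span one half) = 16; thirty-second = 1; thirty-second note = 1; a full quarter-note triplet (3 notes) (three triplet quarters span one half) = 16; thirty-second rest = 1; eighth note = 4; dotted quarter rest = 12; thirty-second rest = 1.
Altogether 12 + 12 + 8 + 16 + 1 + 1 + 16 + 1 + 4 + 12 + 1 = 84.
Remaining: 132 − 84 = 48 thirty-second notes, which is a dotted whole note.

dotted whole note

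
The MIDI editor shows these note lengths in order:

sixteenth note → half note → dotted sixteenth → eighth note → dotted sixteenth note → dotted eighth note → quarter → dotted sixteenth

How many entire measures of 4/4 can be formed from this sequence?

1

One bar of 4/4 = 32 thirty-second notes.
Each duration in thirty-second notes: sixteenth note = 2; half note = 16; dotted sixteenth = 3; eighth note = 4; dotted sixteenth note = 3; dotted eighth note = 6; quarter = 8; dotted sixteenth = 3.
Total: 2 + 16 + 3 + 4 + 3 + 6 + 8 + 3 = 45.
45 ÷ 32 = 1 complete bar with 13 left over.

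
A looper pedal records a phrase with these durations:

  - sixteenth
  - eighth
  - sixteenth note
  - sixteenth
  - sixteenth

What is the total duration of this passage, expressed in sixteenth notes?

Each duration in sixteenth notes: sixteenth = 1; eighth = 2; sixteenth note = 1; sixteenth = 1; sixteenth = 1.
Total: 1 + 2 + 1 + 1 + 1 = 6 sixteenth notes.

6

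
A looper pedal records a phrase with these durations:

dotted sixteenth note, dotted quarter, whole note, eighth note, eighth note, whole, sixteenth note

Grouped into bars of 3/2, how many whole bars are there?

One bar of 3/2 = 48 thirty-second notes.
In thirty-second notes: dotted sixteenth note = 3; dotted quarter = 12; whole note = 32; eighth note = 4; eighth note = 4; whole = 32; sixteenth note = 2.
Adding: 3 + 12 + 32 + 4 + 4 + 32 + 2 = 89.
89 ÷ 48 = 1 complete bar with 41 left over.

1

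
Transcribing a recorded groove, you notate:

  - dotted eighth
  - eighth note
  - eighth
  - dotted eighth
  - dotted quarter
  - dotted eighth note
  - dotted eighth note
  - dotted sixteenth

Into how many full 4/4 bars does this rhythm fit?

One bar of 4/4 = 32 thirty-second notes.
In thirty-second notes: dotted eighth = 6; eighth note = 4; eighth = 4; dotted eighth = 6; dotted quarter = 12; dotted eighth note = 6; dotted eighth note = 6; dotted sixteenth = 3.
Adding: 6 + 4 + 4 + 6 + 12 + 6 + 6 + 3 = 47.
47 ÷ 32 = 1 complete bar with 15 left over.

1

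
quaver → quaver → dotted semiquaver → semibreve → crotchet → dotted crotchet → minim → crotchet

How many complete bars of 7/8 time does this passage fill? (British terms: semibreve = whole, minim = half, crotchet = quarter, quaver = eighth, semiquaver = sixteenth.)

One bar of 7/8 = 28 thirty-second notes.
Each duration in thirty-second notes: quaver = 4; quaver = 4; dotted semiquaver = 3; semibreve = 32; crotchet = 8; dotted crotchet = 12; minim = 16; crotchet = 8.
Sum: 4 + 4 + 3 + 32 + 8 + 12 + 16 + 8 = 87.
87 ÷ 28 = 3 complete bars with 3 left over.

3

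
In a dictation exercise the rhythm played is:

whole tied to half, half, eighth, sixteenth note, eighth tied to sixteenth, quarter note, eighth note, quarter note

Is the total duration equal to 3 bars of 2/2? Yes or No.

Yes

One bar of 2/2 = 16 sixteenth notes, so 3 bars = 48.
Express everything in sixteenth notes: whole tied to half (whole + half) = 24; half = 8; eighth = 2; sixteenth note = 1; eighth tied to sixteenth (eighth + sixteenth) = 3; quarter note = 4; eighth note = 2; quarter note = 4.
Altogether 24 + 8 + 2 + 1 + 3 + 4 + 2 + 4 = 48.
48 equals 48, so the answer is Yes.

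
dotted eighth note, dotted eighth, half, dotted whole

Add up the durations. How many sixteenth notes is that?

38

Express everything in sixteenth notes: dotted eighth note = 3; dotted eighth = 3; half = 8; dotted whole = 24.
Adding: 3 + 3 + 8 + 24 = 38 sixteenth notes.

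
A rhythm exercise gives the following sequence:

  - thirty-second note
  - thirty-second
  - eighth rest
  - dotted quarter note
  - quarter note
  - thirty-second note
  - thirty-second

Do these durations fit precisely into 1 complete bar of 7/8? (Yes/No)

Yes

One bar of 7/8 = 28 thirty-second notes.
Working in thirty-second notes: thirty-second note = 1; thirty-second = 1; eighth rest = 4; dotted quarter note = 12; quarter note = 8; thirty-second note = 1; thirty-second = 1.
Total: 1 + 1 + 4 + 12 + 8 + 1 + 1 = 28.
28 equals 28, so the answer is Yes.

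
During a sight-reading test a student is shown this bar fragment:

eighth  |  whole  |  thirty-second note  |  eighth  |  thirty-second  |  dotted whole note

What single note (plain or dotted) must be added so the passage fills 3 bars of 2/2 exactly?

dotted eighth note

3 bars of 2/2 = 96 thirty-second notes.
Each duration in thirty-second notes: eighth = 4; whole = 32; thirty-second note = 1; eighth = 4; thirty-second = 1; dotted whole note = 48.
Total: 4 + 32 + 1 + 4 + 1 + 48 = 90.
Remaining: 96 − 90 = 6 thirty-second notes, which is a dotted eighth note.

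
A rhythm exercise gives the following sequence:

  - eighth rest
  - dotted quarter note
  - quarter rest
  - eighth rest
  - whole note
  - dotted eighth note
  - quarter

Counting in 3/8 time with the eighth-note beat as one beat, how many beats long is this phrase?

One eighth-note beat = 2 sixteenth notes.
Working in sixteenth notes: eighth rest = 2; dotted quarter note = 6; quarter rest = 4; eighth rest = 2; whole note = 16; dotted eighth note = 3; quarter = 4.
Total: 2 + 6 + 4 + 2 + 16 + 3 + 4 = 37.
37 ÷ 2 = 18.5 beats.

18.5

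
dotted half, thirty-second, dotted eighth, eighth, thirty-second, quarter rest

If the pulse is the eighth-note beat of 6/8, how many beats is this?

11

One eighth-note beat = 4 thirty-second notes.
In thirty-second notes: dotted half = 24; thirty-second = 1; dotted eighth = 6; eighth = 4; thirty-second = 1; quarter rest = 8.
Sum: 24 + 1 + 6 + 4 + 1 + 8 = 44.
44 ÷ 4 = 11 beats.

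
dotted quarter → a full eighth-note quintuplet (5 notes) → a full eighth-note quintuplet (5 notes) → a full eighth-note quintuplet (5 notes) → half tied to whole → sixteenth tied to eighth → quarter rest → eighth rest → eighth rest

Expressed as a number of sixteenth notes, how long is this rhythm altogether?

In sixteenth notes: dotted quarter = 6; a full eighth-note quintuplet (5 notes) (five quintuplet eighths span one half) = 8; a full eighth-note quintuplet (5 notes) (five quintuplet eighths span one half) = 8; a full eighth-note quintuplet (5 notes) (five quintuplet eighths span one half) = 8; half tied to whole (half + whole) = 24; sixteenth tied to eighth (sixteenth + eighth) = 3; quarter rest = 4; eighth rest = 2; eighth rest = 2.
Altogether 6 + 8 + 8 + 8 + 24 + 3 + 4 + 2 + 2 = 65 sixteenth notes.

65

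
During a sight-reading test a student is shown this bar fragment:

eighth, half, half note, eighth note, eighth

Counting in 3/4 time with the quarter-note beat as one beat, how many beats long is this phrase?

5.5

One quarter-note beat = 2 eighth notes.
Working in eighth notes: eighth = 1; half = 4; half note = 4; eighth note = 1; eighth = 1.
Adding: 1 + 4 + 4 + 1 + 1 = 11.
11 ÷ 2 = 5.5 beats.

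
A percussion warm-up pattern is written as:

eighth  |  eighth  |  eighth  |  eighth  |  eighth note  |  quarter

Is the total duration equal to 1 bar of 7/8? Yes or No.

One bar of 7/8 = 7 eighth notes.
Convert each value to eighth notes: eighth = 1; eighth = 1; eighth = 1; eighth = 1; eighth note = 1; quarter = 2.
Altogether 1 + 1 + 1 + 1 + 1 + 2 = 7.
7 equals 7, so the answer is Yes.

Yes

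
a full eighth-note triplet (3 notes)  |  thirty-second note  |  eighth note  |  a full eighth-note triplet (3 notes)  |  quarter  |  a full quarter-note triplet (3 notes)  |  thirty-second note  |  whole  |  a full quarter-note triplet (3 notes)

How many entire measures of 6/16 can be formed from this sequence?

7

One bar of 6/16 = 12 thirty-second notes.
Working in thirty-second notes: a full eighth-note triplet (3 notes) (three triplet eighths span one quarter) = 8; thirty-second note = 1; eighth note = 4; a full eighth-note triplet (3 notes) (three triplet eighths span one quarter) = 8; quarter = 8; a full quarter-note triplet (3 notes) (three triplet quarters span one half) = 16; thirty-second note = 1; whole = 32; a full quarter-note triplet (3 notes) (three triplet quarters span one half) = 16.
Adding: 8 + 1 + 4 + 8 + 8 + 16 + 1 + 32 + 16 = 94.
94 ÷ 12 = 7 complete bars with 10 left over.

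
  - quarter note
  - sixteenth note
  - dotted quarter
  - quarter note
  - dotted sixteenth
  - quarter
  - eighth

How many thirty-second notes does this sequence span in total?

45

In thirty-second notes: quarter note = 8; sixteenth note = 2; dotted quarter = 12; quarter note = 8; dotted sixteenth = 3; quarter = 8; eighth = 4.
Sum: 8 + 2 + 12 + 8 + 3 + 8 + 4 = 45 thirty-second notes.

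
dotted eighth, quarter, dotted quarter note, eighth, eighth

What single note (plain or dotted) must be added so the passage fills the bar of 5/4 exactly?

The bar of 5/4 = 20 sixteenth notes.
Convert each value to sixteenth notes: dotted eighth = 3; quarter = 4; dotted quarter note = 6; eighth = 2; eighth = 2.
Sum: 3 + 4 + 6 + 2 + 2 = 17.
Remaining: 20 − 17 = 3 sixteenth notes, which is a dotted eighth note.

dotted eighth note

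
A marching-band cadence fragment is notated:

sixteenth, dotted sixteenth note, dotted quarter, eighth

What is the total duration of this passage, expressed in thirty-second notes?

21

Express everything in thirty-second notes: sixteenth = 2; dotted sixteenth note = 3; dotted quarter = 12; eighth = 4.
Total: 2 + 3 + 12 + 4 = 21 thirty-second notes.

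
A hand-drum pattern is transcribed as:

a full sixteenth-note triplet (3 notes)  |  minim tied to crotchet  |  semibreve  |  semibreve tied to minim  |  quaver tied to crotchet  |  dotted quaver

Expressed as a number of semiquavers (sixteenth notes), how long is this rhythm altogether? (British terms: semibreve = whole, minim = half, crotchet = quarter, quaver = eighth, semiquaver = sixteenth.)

Working in sixteenth notes: a full sixteenth-note triplet (3 notes) (three triplet sixteenths span one eighth) = 2; minim tied to crotchet (minim + crotchet) = 12; semibreve = 16; semibreve tied to minim (semibreve + minim) = 24; quaver tied to crotchet (quaver + crotchet) = 6; dotted quaver = 3.
Adding: 2 + 12 + 16 + 24 + 6 + 3 = 63 sixteenth notes.

63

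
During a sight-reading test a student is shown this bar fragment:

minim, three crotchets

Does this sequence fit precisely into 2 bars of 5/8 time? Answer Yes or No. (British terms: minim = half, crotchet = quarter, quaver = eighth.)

One bar of 5/8 = 5 eighth notes, so 2 bars = 10.
Each duration in eighth notes: minim = 4; crotchet = 2; crotchet = 2; crotchet = 2.
Total: 4 + 2 + 2 + 2 = 10.
10 equals 10, so the answer is Yes.

Yes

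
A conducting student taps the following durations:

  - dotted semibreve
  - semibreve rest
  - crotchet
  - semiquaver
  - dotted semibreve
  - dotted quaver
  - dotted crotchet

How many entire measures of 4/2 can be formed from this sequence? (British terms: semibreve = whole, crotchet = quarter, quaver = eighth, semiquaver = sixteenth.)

2

One bar of 4/2 = 32 sixteenth notes.
Convert each value to sixteenth notes: dotted semibreve = 24; semibreve rest = 16; crotchet = 4; semiquaver = 1; dotted semibreve = 24; dotted quaver = 3; dotted crotchet = 6.
Altogether 24 + 16 + 4 + 1 + 24 + 3 + 6 = 78.
78 ÷ 32 = 2 complete bars with 14 left over.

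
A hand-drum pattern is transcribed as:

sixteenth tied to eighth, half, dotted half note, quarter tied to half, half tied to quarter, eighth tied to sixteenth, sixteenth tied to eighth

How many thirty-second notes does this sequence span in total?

Each duration in thirty-second notes: sixteenth tied to eighth (sixteenth + eighth) = 6; half = 16; dotted half note = 24; quarter tied to half (quarter + half) = 24; half tied to quarter (half + quarter) = 24; eighth tied to sixteenth (eighth + sixteenth) = 6; sixteenth tied to eighth (sixteenth + eighth) = 6.
Altogether 6 + 16 + 24 + 24 + 24 + 6 + 6 = 106 thirty-second notes.

106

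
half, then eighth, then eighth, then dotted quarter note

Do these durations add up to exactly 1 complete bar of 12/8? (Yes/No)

One bar of 12/8 = 12 eighth notes.
Each duration in eighth notes: half = 4; eighth = 1; eighth = 1; dotted quarter note = 3.
Altogether 4 + 1 + 1 + 3 = 9.
9 falls short of 12, so the answer is No.

No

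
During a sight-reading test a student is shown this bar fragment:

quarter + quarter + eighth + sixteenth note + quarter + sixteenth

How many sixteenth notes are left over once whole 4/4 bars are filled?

0

One bar of 4/4 = 16 sixteenth notes.
Each duration in sixteenth notes: quarter = 4; quarter = 4; eighth = 2; sixteenth note = 1; quarter = 4; sixteenth = 1.
Total: 4 + 4 + 2 + 1 + 4 + 1 = 16.
16 ÷ 16 = 1 complete bar with 0 sixteenth notes remaining.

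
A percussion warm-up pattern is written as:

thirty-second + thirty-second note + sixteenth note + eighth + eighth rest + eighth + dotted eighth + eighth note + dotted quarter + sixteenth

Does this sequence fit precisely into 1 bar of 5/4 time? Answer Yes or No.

One bar of 5/4 = 40 thirty-second notes.
Working in thirty-second notes: thirty-second = 1; thirty-second note = 1; sixteenth note = 2; eighth = 4; eighth rest = 4; eighth = 4; dotted eighth = 6; eighth note = 4; dotted quarter = 12; sixteenth = 2.
Sum: 1 + 1 + 2 + 4 + 4 + 4 + 6 + 4 + 12 + 2 = 40.
40 equals 40, so the answer is Yes.

Yes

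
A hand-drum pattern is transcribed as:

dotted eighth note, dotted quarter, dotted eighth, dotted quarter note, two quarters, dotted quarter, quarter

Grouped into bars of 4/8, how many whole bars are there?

One bar of 4/8 = 8 sixteenth notes.
Express everything in sixteenth notes: dotted eighth note = 3; dotted quarter = 6; dotted eighth = 3; dotted quarter note = 6; quarter = 4; quarter = 4; dotted quarter = 6; quarter = 4.
Sum: 3 + 6 + 3 + 6 + 4 + 4 + 6 + 4 = 36.
36 ÷ 8 = 4 complete bars with 4 left over.

4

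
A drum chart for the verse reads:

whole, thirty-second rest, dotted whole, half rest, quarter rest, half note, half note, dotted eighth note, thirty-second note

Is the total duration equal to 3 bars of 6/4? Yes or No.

One bar of 6/4 = 48 thirty-second notes, so 3 bars = 144.
In thirty-second notes: whole = 32; thirty-second rest = 1; dotted whole = 48; half rest = 16; quarter rest = 8; half note = 16; half note = 16; dotted eighth note = 6; thirty-second note = 1.
Altogether 32 + 1 + 48 + 16 + 8 + 16 + 16 + 6 + 1 = 144.
144 equals 144, so the answer is Yes.

Yes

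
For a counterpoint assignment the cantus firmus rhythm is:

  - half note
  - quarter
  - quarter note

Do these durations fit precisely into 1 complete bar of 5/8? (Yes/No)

No

One bar of 5/8 = 5 eighth notes.
Express everything in eighth notes: half note = 4; quarter = 2; quarter note = 2.
Sum: 4 + 2 + 2 = 8.
8 exceeds 5, so the answer is No.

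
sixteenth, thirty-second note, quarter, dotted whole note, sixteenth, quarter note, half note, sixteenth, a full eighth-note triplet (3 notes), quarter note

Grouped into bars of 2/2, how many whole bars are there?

3

One bar of 2/2 = 32 thirty-second notes.
Express everything in thirty-second notes: sixteenth = 2; thirty-second note = 1; quarter = 8; dotted whole note = 48; sixteenth = 2; quarter note = 8; half note = 16; sixteenth = 2; a full eighth-note triplet (3 notes) (three triplet eighths span one quarter) = 8; quarter note = 8.
Total: 2 + 1 + 8 + 48 + 2 + 8 + 16 + 2 + 8 + 8 = 103.
103 ÷ 32 = 3 complete bars with 7 left over.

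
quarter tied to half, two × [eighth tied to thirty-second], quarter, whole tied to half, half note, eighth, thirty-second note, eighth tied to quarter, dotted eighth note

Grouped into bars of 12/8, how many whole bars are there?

2

One bar of 12/8 = 48 thirty-second notes.
Working in thirty-second notes: quarter tied to half (quarter + half) = 24; eighth tied to thirty-second (eighth + thirty-second) = 5; eighth tied to thirty-second (eighth + thirty-second) = 5; quarter = 8; whole tied to half (whole + half) = 48; half note = 16; eighth = 4; thirty-second note = 1; eighth tied to quarter (eighth + quarter) = 12; dotted eighth note = 6.
Sum: 24 + 5 + 5 + 8 + 48 + 16 + 4 + 1 + 12 + 6 = 129.
129 ÷ 48 = 2 complete bars with 33 left over.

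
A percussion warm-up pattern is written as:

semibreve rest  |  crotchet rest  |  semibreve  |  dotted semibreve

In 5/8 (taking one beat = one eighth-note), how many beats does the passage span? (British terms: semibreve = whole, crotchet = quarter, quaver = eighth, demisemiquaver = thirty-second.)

One eighth-note beat = 2 sixteenth notes.
Express everything in sixteenth notes: semibreve rest = 16; crotchet rest = 4; semibreve = 16; dotted semibreve = 24.
Sum: 16 + 4 + 16 + 24 = 60.
60 ÷ 2 = 30 beats.

30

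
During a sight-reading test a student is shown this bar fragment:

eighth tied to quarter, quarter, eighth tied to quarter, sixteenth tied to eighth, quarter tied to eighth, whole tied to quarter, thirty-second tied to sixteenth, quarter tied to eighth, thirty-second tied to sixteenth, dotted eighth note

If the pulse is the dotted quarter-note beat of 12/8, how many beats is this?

9.5

One dotted quarter-note beat = 12 thirty-second notes.
Each duration in thirty-second notes: eighth tied to quarter (eighth + quarter) = 12; quarter = 8; eighth tied to quarter (eighth + quarter) = 12; sixteenth tied to eighth (sixteenth + eighth) = 6; quarter tied to eighth (quarter + eighth) = 12; whole tied to quarter (whole + quarter) = 40; thirty-second tied to sixteenth (thirty-second + sixteenth) = 3; quarter tied to eighth (quarter + eighth) = 12; thirty-second tied to sixteenth (thirty-second + sixteenth) = 3; dotted eighth note = 6.
Sum: 12 + 8 + 12 + 6 + 12 + 40 + 3 + 12 + 3 + 6 = 114.
114 ÷ 12 = 9.5 beats.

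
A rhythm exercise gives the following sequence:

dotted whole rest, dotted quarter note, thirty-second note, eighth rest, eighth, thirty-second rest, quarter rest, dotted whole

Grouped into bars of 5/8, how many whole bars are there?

One bar of 5/8 = 20 thirty-second notes.
In thirty-second notes: dotted whole rest = 48; dotted quarter note = 12; thirty-second note = 1; eighth rest = 4; eighth = 4; thirty-second rest = 1; quarter rest = 8; dotted whole = 48.
Sum: 48 + 12 + 1 + 4 + 4 + 1 + 8 + 48 = 126.
126 ÷ 20 = 6 complete bars with 6 left over.

6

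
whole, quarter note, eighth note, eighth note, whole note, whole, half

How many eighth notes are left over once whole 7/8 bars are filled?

4

One bar of 7/8 = 7 eighth notes.
Working in eighth notes: whole = 8; quarter note = 2; eighth note = 1; eighth note = 1; whole note = 8; whole = 8; half = 4.
Adding: 8 + 2 + 1 + 1 + 8 + 8 + 4 = 32.
32 ÷ 7 = 4 complete bars with 4 eighth notes remaining.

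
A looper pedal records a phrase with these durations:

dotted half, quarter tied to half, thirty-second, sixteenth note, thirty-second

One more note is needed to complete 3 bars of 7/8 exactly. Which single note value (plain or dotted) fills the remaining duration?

whole note

3 bars of 7/8 = 84 thirty-second notes.
In thirty-second notes: dotted half = 24; quarter tied to half (quarter + half) = 24; thirty-second = 1; sixteenth note = 2; thirty-second = 1.
Adding: 24 + 24 + 1 + 2 + 1 = 52.
Remaining: 84 − 52 = 32 thirty-second notes, which is a whole note.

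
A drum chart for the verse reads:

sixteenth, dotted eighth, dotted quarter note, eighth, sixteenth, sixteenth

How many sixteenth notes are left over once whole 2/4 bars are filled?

6

One bar of 2/4 = 8 sixteenth notes.
Each duration in sixteenth notes: sixteenth = 1; dotted eighth = 3; dotted quarter note = 6; eighth = 2; sixteenth = 1; sixteenth = 1.
Adding: 1 + 3 + 6 + 2 + 1 + 1 = 14.
14 ÷ 8 = 1 complete bar with 6 sixteenth notes remaining.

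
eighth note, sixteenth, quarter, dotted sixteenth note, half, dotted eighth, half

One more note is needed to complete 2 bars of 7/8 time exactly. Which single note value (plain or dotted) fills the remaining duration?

2 bars of 7/8 = 56 thirty-second notes.
Convert each value to thirty-second notes: eighth note = 4; sixteenth = 2; quarter = 8; dotted sixteenth note = 3; half = 16; dotted eighth = 6; half = 16.
Total: 4 + 2 + 8 + 3 + 16 + 6 + 16 = 55.
Remaining: 56 − 55 = 1 thirty-second note, which is a thirty-second note.

thirty-second note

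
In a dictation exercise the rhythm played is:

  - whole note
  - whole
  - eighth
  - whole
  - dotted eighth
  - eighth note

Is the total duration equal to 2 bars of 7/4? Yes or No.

No

One bar of 7/4 = 28 sixteenth notes, so 2 bars = 56.
Express everything in sixteenth notes: whole note = 16; whole = 16; eighth = 2; whole = 16; dotted eighth = 3; eighth note = 2.
Total: 16 + 16 + 2 + 16 + 3 + 2 = 55.
55 falls short of 56, so the answer is No.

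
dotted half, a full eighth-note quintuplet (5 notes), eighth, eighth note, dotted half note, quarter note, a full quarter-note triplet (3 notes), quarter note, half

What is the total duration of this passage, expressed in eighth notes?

In eighth notes: dotted half = 6; a full eighth-note quintuplet (5 notes) (five quintuplet eighths span one half) = 4; eighth = 1; eighth note = 1; dotted half note = 6; quarter note = 2; a full quarter-note triplet (3 notes) (three triplet quarters span one half) = 4; quarter note = 2; half = 4.
Sum: 6 + 4 + 1 + 1 + 6 + 2 + 4 + 2 + 4 = 30 eighth notes.

30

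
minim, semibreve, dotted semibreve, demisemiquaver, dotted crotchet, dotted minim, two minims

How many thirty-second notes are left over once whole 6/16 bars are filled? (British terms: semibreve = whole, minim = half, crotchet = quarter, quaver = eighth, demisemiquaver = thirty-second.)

One bar of 6/16 = 12 thirty-second notes.
Working in thirty-second notes: minim = 16; semibreve = 32; dotted semibreve = 48; demisemiquaver = 1; dotted crotchet = 12; dotted minim = 24; minim = 16; minim = 16.
Sum: 16 + 32 + 48 + 1 + 12 + 24 + 16 + 16 = 165.
165 ÷ 12 = 13 complete bars with 9 thirty-second notes remaining.

9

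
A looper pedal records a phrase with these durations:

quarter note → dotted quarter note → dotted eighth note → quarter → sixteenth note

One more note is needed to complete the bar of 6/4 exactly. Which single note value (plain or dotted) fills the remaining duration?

The bar of 6/4 = 24 sixteenth notes.
Working in sixteenth notes: quarter note = 4; dotted quarter note = 6; dotted eighth note = 3; quarter = 4; sixteenth note = 1.
Total: 4 + 6 + 3 + 4 + 1 = 18.
Remaining: 24 − 18 = 6 sixteenth notes, which is a dotted quarter note.

dotted quarter note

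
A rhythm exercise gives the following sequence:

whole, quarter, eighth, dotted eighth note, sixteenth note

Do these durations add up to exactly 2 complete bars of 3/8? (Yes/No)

No

One bar of 3/8 = 6 sixteenth notes, so 2 bars = 12.
Convert each value to sixteenth notes: whole = 16; quarter = 4; eighth = 2; dotted eighth note = 3; sixteenth note = 1.
Total: 16 + 4 + 2 + 3 + 1 = 26.
26 exceeds 12, so the answer is No.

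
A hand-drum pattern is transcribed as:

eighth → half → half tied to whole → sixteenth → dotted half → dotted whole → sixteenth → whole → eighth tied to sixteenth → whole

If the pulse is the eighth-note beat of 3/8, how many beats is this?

53.5

One eighth-note beat = 2 sixteenth notes.
Convert each value to sixteenth notes: eighth = 2; half = 8; half tied to whole (half + whole) = 24; sixteenth = 1; dotted half = 12; dotted whole = 24; sixteenth = 1; whole = 16; eighth tied to sixteenth (eighth + sixteenth) = 3; whole = 16.
Sum: 2 + 8 + 24 + 1 + 12 + 24 + 1 + 16 + 3 + 16 = 107.
107 ÷ 2 = 53.5 beats.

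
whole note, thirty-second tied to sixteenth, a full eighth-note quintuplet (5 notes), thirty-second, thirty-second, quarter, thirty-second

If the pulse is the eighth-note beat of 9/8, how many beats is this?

15.5

One eighth-note beat = 4 thirty-second notes.
In thirty-second notes: whole note = 32; thirty-second tied to sixteenth (thirty-second + sixteenth) = 3; a full eighth-note quintuplet (5 notes) (five quintuplet eighths span one half) = 16; thirty-second = 1; thirty-second = 1; quarter = 8; thirty-second = 1.
Altogether 32 + 3 + 16 + 1 + 1 + 8 + 1 = 62.
62 ÷ 4 = 15.5 beats.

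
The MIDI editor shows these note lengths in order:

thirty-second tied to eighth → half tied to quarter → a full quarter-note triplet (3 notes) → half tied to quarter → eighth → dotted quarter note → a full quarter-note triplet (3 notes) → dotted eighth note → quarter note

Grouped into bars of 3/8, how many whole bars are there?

9

One bar of 3/8 = 12 thirty-second notes.
Each duration in thirty-second notes: thirty-second tied to eighth (thirty-second + eighth) = 5; half tied to quarter (half + quarter) = 24; a full quarter-note triplet (3 notes) (three triplet quarters span one half) = 16; half tied to quarter (half + quarter) = 24; eighth = 4; dotted quarter note = 12; a full quarter-note triplet (3 notes) (three triplet quarters span one half) = 16; dotted eighth note = 6; quarter note = 8.
Total: 5 + 24 + 16 + 24 + 4 + 12 + 16 + 6 + 8 = 115.
115 ÷ 12 = 9 complete bars with 7 left over.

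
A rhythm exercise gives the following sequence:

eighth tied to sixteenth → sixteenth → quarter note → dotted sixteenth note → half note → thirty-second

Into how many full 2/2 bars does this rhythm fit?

1

One bar of 2/2 = 32 thirty-second notes.
Express everything in thirty-second notes: eighth tied to sixteenth (eighth + sixteenth) = 6; sixteenth = 2; quarter note = 8; dotted sixteenth note = 3; half note = 16; thirty-second = 1.
Altogether 6 + 2 + 8 + 3 + 16 + 1 = 36.
36 ÷ 32 = 1 complete bar with 4 left over.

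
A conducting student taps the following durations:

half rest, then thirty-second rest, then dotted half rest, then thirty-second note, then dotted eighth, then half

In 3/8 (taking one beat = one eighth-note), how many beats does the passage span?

16

One eighth-note beat = 4 thirty-second notes.
Each duration in thirty-second notes: half rest = 16; thirty-second rest = 1; dotted half rest = 24; thirty-second note = 1; dotted eighth = 6; half = 16.
Total: 16 + 1 + 24 + 1 + 6 + 16 = 64.
64 ÷ 4 = 16 beats.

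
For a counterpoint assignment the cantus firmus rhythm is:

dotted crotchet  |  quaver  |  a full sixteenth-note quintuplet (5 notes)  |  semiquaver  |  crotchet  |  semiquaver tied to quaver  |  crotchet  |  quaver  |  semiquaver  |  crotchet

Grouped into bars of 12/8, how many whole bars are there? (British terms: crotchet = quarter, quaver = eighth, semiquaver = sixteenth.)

One bar of 12/8 = 24 sixteenth notes.
Convert each value to sixteenth notes: dotted crotchet = 6; quaver = 2; a full sixteenth-note quintuplet (5 notes) (five quintuplet sixteenths span one quarter) = 4; semiquaver = 1; crotchet = 4; semiquaver tied to quaver (semiquaver + quaver) = 3; crotchet = 4; quaver = 2; semiquaver = 1; crotchet = 4.
Sum: 6 + 2 + 4 + 1 + 4 + 3 + 4 + 2 + 1 + 4 = 31.
31 ÷ 24 = 1 complete bar with 7 left over.

1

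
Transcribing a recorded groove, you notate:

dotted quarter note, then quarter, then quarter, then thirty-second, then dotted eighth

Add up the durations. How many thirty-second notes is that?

35

In thirty-second notes: dotted quarter note = 12; quarter = 8; quarter = 8; thirty-second = 1; dotted eighth = 6.
Sum: 12 + 8 + 8 + 1 + 6 = 35 thirty-second notes.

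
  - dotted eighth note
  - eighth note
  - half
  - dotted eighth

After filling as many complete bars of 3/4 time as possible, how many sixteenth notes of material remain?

One bar of 3/4 = 12 sixteenth notes.
Convert each value to sixteenth notes: dotted eighth note = 3; eighth note = 2; half = 8; dotted eighth = 3.
Altogether 3 + 2 + 8 + 3 = 16.
16 ÷ 12 = 1 complete bar with 4 sixteenth notes remaining.

4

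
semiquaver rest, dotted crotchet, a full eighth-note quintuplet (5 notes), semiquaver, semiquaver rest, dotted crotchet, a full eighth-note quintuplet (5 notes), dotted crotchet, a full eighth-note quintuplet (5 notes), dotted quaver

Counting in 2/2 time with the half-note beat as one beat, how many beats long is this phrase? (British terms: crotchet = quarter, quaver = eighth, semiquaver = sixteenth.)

One half-note beat = 8 sixteenth notes.
Working in sixteenth notes: semiquaver rest = 1; dotted crotchet = 6; a full eighth-note quintuplet (5 notes) (five quintuplet eighths span one half) = 8; semiquaver = 1; semiquaver rest = 1; dotted crotchet = 6; a full eighth-note quintuplet (5 notes) (five quintuplet eighths span one half) = 8; dotted crotchet = 6; a full eighth-note quintuplet (5 notes) (five quintuplet eighths span one half) = 8; dotted quaver = 3.
Altogether 1 + 6 + 8 + 1 + 1 + 6 + 8 + 6 + 8 + 3 = 48.
48 ÷ 8 = 6 beats.

6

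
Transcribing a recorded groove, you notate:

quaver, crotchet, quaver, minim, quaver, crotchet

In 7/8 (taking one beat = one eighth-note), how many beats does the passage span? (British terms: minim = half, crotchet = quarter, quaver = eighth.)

One eighth-note beat = 2 sixteenth notes.
In sixteenth notes: quaver = 2; crotchet = 4; quaver = 2; minim = 8; quaver = 2; crotchet = 4.
Sum: 2 + 4 + 2 + 8 + 2 + 4 = 22.
22 ÷ 2 = 11 beats.

11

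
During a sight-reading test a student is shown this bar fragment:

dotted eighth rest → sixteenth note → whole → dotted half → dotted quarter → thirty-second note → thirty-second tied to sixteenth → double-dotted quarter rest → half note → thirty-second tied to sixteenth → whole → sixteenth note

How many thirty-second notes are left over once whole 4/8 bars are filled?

3

One bar of 4/8 = 16 thirty-second notes.
In thirty-second notes: dotted eighth rest = 6; sixteenth note = 2; whole = 32; dotted half = 24; dotted quarter = 12; thirty-second note = 1; thirty-second tied to sixteenth (thirty-second + sixteenth) = 3; double-dotted quarter rest = 14; half note = 16; thirty-second tied to sixteenth (thirty-second + sixteenth) = 3; whole = 32; sixteenth note = 2.
Sum: 6 + 2 + 32 + 24 + 12 + 1 + 3 + 14 + 16 + 3 + 32 + 2 = 147.
147 ÷ 16 = 9 complete bars with 3 thirty-second notes remaining.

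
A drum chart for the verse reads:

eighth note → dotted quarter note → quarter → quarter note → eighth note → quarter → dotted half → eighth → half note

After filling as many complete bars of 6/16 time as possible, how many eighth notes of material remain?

1

One bar of 6/16 = 3 eighth notes.
Convert each value to eighth notes: eighth note = 1; dotted quarter note = 3; quarter = 2; quarter note = 2; eighth note = 1; quarter = 2; dotted half = 6; eighth = 1; half note = 4.
Sum: 1 + 3 + 2 + 2 + 1 + 2 + 6 + 1 + 4 = 22.
22 ÷ 3 = 7 complete bars with 1 eighth note remaining.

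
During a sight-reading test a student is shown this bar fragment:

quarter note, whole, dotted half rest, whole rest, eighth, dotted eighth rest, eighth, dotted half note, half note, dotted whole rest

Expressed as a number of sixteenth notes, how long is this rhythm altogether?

99

Each duration in sixteenth notes: quarter note = 4; whole = 16; dotted half rest = 12; whole rest = 16; eighth = 2; dotted eighth rest = 3; eighth = 2; dotted half note = 12; half note = 8; dotted whole rest = 24.
Altogether 4 + 16 + 12 + 16 + 2 + 3 + 2 + 12 + 8 + 24 = 99 sixteenth notes.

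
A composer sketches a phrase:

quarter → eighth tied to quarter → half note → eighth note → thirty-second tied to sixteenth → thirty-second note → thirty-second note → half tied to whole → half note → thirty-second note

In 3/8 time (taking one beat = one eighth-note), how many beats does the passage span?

27.5

One eighth-note beat = 4 thirty-second notes.
Working in thirty-second notes: quarter = 8; eighth tied to quarter (eighth + quarter) = 12; half note = 16; eighth note = 4; thirty-second tied to sixteenth (thirty-second + sixteenth) = 3; thirty-second note = 1; thirty-second note = 1; half tied to whole (half + whole) = 48; half note = 16; thirty-second note = 1.
Sum: 8 + 12 + 16 + 4 + 3 + 1 + 1 + 48 + 16 + 1 = 110.
110 ÷ 4 = 27.5 beats.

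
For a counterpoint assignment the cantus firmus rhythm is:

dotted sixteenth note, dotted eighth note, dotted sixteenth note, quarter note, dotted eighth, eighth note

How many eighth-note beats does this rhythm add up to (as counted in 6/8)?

One eighth-note beat = 4 thirty-second notes.
Convert each value to thirty-second notes: dotted sixteenth note = 3; dotted eighth note = 6; dotted sixteenth note = 3; quarter note = 8; dotted eighth = 6; eighth note = 4.
Sum: 3 + 6 + 3 + 8 + 6 + 4 = 30.
30 ÷ 4 = 7.5 beats.

7.5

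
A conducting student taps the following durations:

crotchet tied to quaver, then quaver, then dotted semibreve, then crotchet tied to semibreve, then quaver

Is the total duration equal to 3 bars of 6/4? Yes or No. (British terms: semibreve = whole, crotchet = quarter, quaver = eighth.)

No

One bar of 6/4 = 12 eighth notes, so 3 bars = 36.
Convert each value to eighth notes: crotchet tied to quaver (crotchet + quaver) = 3; quaver = 1; dotted semibreve = 12; crotchet tied to semibreve (crotchet + semibreve) = 10; quaver = 1.
Total: 3 + 1 + 12 + 10 + 1 = 27.
27 falls short of 36, so the answer is No.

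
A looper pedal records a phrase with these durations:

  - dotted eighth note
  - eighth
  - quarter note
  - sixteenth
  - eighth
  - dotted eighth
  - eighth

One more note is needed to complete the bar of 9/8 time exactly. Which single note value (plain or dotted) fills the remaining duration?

The bar of 9/8 = 18 sixteenth notes.
In sixteenth notes: dotted eighth note = 3; eighth = 2; quarter note = 4; sixteenth = 1; eighth = 2; dotted eighth = 3; eighth = 2.
Altogether 3 + 2 + 4 + 1 + 2 + 3 + 2 = 17.
Remaining: 18 − 17 = 1 sixteenth note, which is a sixteenth note.

sixteenth note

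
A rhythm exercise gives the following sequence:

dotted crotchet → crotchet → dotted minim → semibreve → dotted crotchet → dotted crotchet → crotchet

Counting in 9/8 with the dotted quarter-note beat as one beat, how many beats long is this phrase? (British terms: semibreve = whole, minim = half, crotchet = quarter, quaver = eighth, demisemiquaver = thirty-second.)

9

One dotted quarter-note beat = 3 eighth notes.
Convert each value to eighth notes: dotted crotchet = 3; crotchet = 2; dotted minim = 6; semibreve = 8; dotted crotchet = 3; dotted crotchet = 3; crotchet = 2.
Altogether 3 + 2 + 6 + 8 + 3 + 3 + 2 = 27.
27 ÷ 3 = 9 beats.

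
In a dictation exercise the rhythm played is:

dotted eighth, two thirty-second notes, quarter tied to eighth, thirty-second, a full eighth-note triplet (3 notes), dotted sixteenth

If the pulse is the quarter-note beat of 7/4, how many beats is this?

One quarter-note beat = 8 thirty-second notes.
In thirty-second notes: dotted eighth = 6; thirty-second note = 1; thirty-second note = 1; quarter tied to eighth (quarter + eighth) = 12; thirty-second = 1; a full eighth-note triplet (3 notes) (three triplet eighths span one quarter) = 8; dotted sixteenth = 3.
Adding: 6 + 1 + 1 + 12 + 1 + 8 + 3 = 32.
32 ÷ 8 = 4 beats.

4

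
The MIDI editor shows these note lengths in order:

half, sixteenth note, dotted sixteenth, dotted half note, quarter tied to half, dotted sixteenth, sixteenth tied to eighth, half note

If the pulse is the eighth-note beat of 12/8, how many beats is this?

One eighth-note beat = 4 thirty-second notes.
Convert each value to thirty-second notes: half = 16; sixteenth note = 2; dotted sixteenth = 3; dotted half note = 24; quarter tied to half (quarter + half) = 24; dotted sixteenth = 3; sixteenth tied to eighth (sixteenth + eighth) = 6; half note = 16.
Sum: 16 + 2 + 3 + 24 + 24 + 3 + 6 + 16 = 94.
94 ÷ 4 = 23.5 beats.

23.5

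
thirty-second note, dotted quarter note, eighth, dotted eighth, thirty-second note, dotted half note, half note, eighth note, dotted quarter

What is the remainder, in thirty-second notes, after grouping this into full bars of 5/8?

One bar of 5/8 = 20 thirty-second notes.
Each duration in thirty-second notes: thirty-second note = 1; dotted quarter note = 12; eighth = 4; dotted eighth = 6; thirty-second note = 1; dotted half note = 24; half note = 16; eighth note = 4; dotted quarter = 12.
Altogether 1 + 12 + 4 + 6 + 1 + 24 + 16 + 4 + 12 = 80.
80 ÷ 20 = 4 complete bars with 0 thirty-second notes remaining.

0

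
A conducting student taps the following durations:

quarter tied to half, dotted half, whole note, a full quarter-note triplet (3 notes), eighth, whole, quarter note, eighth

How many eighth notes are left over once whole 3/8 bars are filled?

One bar of 3/8 = 3 eighth notes.
In eighth notes: quarter tied to half (quarter + half) = 6; dotted half = 6; whole note = 8; a full quarter-note triplet (3 notes) (three triplet quarters span one half) = 4; eighth = 1; whole = 8; quarter note = 2; eighth = 1.
Total: 6 + 6 + 8 + 4 + 1 + 8 + 2 + 1 = 36.
36 ÷ 3 = 12 complete bars with 0 eighth notes remaining.

0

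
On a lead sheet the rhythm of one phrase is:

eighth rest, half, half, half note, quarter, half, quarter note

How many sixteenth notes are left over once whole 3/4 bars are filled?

6

One bar of 3/4 = 6 eighth notes.
Convert each value to eighth notes: eighth rest = 1; half = 4; half = 4; half note = 4; quarter = 2; half = 4; quarter note = 2.
Altogether 1 + 4 + 4 + 4 + 2 + 4 + 2 = 21.
21 ÷ 6 = 3 complete bars with 3 eighth notes remaining = 6 sixteenth notes.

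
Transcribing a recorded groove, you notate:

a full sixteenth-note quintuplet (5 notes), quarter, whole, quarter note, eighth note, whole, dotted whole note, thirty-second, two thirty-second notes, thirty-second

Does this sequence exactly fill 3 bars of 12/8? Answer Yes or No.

One bar of 12/8 = 48 thirty-second notes, so 3 bars = 144.
Each duration in thirty-second notes: a full sixteenth-note quintuplet (5 notes) (five quintuplet sixteenths span one quarter) = 8; quarter = 8; whole = 32; quarter note = 8; eighth note = 4; whole = 32; dotted whole note = 48; thirty-second = 1; thirty-second note = 1; thirty-second note = 1; thirty-second = 1.
Sum: 8 + 8 + 32 + 8 + 4 + 32 + 48 + 1 + 1 + 1 + 1 = 144.
144 equals 144, so the answer is Yes.

Yes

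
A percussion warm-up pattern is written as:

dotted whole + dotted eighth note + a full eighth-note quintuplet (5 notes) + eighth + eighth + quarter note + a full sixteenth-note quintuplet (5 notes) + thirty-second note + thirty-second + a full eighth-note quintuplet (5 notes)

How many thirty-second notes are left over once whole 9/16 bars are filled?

4

One bar of 9/16 = 18 thirty-second notes.
Working in thirty-second notes: dotted whole = 48; dotted eighth note = 6; a full eighth-note quintuplet (5 notes) (five quintuplet eighths span one half) = 16; eighth = 4; eighth = 4; quarter note = 8; a full sixteenth-note quintuplet (5 notes) (five quintuplet sixteenths span one quarter) = 8; thirty-second note = 1; thirty-second = 1; a full eighth-note quintuplet (5 notes) (five quintuplet eighths span one half) = 16.
Total: 48 + 6 + 16 + 4 + 4 + 8 + 8 + 1 + 1 + 16 = 112.
112 ÷ 18 = 6 complete bars with 4 thirty-second notes remaining.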